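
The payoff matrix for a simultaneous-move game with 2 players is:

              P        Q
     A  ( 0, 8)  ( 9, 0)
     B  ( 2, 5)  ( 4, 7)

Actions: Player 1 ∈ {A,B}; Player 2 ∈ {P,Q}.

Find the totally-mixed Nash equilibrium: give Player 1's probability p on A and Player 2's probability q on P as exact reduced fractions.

(p,q) = (1/5, 5/7)

P1 indiff ⇒ q·0+(1-q)·9 = q·2+(1-q)·4 ⇒ q(-2) = (1-q)(-5) ⇒ q = 5/7
P2 indiff ⇒ p·8+(1-p)·5 = p·0+(1-p)·7 ⇒ p(8) = (1-p)(2) ⇒ p = 1/5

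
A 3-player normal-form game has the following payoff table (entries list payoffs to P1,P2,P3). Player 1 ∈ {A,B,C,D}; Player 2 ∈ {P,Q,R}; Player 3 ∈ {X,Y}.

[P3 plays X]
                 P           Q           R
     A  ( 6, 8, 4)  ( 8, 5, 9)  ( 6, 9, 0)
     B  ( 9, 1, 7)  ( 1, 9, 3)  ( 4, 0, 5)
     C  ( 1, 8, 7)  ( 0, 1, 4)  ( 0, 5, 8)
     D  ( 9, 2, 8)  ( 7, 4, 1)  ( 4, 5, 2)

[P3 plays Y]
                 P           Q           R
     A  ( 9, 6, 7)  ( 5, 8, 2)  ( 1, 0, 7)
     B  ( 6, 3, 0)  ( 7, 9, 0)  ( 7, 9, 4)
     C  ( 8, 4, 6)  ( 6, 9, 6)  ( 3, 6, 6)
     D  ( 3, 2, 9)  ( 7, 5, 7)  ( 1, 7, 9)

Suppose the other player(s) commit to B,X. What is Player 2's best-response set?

u_2(P vs B,X) = 1
u_2(Q vs B,X) = 9
u_2(R vs B,X) = 0
max payoff 9 at {Q}

BR_2 = {Q}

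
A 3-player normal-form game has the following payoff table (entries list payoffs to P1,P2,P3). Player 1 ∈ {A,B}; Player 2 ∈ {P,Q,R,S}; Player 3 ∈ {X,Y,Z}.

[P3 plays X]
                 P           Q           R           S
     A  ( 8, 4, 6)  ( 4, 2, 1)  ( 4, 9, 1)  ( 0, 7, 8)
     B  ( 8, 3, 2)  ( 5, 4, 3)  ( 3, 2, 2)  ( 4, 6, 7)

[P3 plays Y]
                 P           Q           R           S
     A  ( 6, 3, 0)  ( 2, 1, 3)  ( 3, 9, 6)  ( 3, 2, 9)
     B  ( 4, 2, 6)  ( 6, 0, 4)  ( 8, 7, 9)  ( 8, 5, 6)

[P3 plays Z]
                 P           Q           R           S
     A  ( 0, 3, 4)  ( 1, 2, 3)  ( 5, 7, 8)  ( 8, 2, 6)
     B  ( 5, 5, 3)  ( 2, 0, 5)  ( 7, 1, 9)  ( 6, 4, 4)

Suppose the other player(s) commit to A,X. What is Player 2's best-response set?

BR_2 = {R}

u_2(P vs A,X) = 4
u_2(Q vs A,X) = 2
u_2(R vs A,X) = 9
u_2(S vs A,X) = 7
max payoff 9 at {R}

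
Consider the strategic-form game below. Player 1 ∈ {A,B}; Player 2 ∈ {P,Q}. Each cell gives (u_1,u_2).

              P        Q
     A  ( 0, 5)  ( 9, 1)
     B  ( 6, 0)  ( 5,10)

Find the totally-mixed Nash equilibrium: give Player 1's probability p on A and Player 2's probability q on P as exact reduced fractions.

P1 indiff ⇒ q·0+(1-q)·9 = q·6+(1-q)·5 ⇒ q(-6) = (1-q)(-4) ⇒ q = 2/5
P2 indiff ⇒ p·5+(1-p)·0 = p·1+(1-p)·10 ⇒ p(4) = (1-p)(10) ⇒ p = 5/7

(p,q) = (5/7, 2/5)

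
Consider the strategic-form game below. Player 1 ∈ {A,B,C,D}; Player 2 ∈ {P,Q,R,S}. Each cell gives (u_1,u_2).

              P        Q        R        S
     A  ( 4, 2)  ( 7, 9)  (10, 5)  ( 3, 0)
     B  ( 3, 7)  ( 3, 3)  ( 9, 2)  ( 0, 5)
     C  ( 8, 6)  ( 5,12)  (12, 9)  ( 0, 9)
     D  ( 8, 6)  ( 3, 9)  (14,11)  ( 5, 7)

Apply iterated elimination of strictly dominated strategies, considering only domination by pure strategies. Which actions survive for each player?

P1 drop B (A beats it: P:4>3 Q:7>3 R:10>9 S:3>0)
P2 drop P (Q beats it: A:9>2 C:12>6 D:9>6)
P2 drop S (Q beats it: A:9>0 C:12>9 D:9>7)
P1→{A,C,D} P2→{Q,R}

Remaining: P1:{A,C,D} P2:{Q,R}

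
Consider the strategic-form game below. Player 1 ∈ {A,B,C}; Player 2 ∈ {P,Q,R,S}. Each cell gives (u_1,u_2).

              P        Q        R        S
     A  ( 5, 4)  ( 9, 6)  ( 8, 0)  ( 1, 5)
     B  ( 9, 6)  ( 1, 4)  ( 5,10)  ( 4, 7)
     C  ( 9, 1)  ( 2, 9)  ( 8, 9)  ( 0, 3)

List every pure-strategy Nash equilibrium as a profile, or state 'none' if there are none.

NE set: (A,Q), (C,R)

(A,P): not NE [P1→C gives 9>5; P2→Q gives 6>4]
(A,Q): NE
(A,R): not NE [P2→Q gives 6>0]
(A,S): not NE [P1→B gives 4>1; P2→Q gives 6>5]
(B,P): not NE [P2→R gives 10>6]
(B,Q): not NE [P1→A gives 9>1; P2→R gives 10>4]
(B,R): not NE [P1→C gives 8>5]
(B,S): not NE [P2→R gives 10>7]
(C,P): not NE [P2→R gives 9>1]
(C,Q): not NE [P1→A gives 9>2]
(C,R): NE
(C,S): not NE [P1→B gives 4>0; P2→R gives 9>3]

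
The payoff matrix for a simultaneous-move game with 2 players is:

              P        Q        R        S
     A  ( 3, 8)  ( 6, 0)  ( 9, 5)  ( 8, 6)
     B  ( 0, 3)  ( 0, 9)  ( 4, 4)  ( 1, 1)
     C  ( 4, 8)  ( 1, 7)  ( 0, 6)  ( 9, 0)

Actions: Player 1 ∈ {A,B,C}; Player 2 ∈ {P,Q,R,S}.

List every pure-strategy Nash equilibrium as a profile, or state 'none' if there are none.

(A,P): not NE [P1→C gives 4>3]
(A,Q): not NE [P2→P gives 8>0]
(A,R): not NE [P2→P gives 8>5]
(A,S): not NE [P1→C gives 9>8; P2→P gives 8>6]
(B,P): not NE [P1→C gives 4>0; P2→Q gives 9>3]
(B,Q): not NE [P1→A gives 6>0]
(B,R): not NE [P1→A gives 9>4; P2→Q gives 9>4]
(B,S): not NE [P1→C gives 9>1; P2→Q gives 9>1]
(C,P): NE
(C,Q): not NE [P1→A gives 6>1; P2→P gives 8>7]
(C,R): not NE [P1→A gives 9>0; P2→P gives 8>6]
(C,S): not NE [P2→P gives 8>0]

PSNE = {(C,P)}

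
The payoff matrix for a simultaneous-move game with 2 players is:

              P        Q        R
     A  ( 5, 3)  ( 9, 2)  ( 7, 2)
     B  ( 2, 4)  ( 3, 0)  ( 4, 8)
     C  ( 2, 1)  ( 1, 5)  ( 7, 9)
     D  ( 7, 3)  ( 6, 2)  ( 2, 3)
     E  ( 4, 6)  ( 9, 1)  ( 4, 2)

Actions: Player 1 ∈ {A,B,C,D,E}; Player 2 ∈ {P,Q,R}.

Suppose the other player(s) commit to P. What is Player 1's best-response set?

argmax u_1 = {D}

u_1(A vs P) = 5
u_1(B vs P) = 2
u_1(C vs P) = 2
u_1(D vs P) = 7
u_1(E vs P) = 4
max payoff 7 at {D}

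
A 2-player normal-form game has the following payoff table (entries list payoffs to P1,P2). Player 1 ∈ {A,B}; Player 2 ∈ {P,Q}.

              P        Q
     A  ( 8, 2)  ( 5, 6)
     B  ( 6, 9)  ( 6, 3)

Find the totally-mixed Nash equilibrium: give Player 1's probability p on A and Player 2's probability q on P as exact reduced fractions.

P1 indiff ⇒ q·8+(1-q)·5 = q·6+(1-q)·6 ⇒ q(2) = (1-q)(1) ⇒ q = 1/3
P2 indiff ⇒ p·2+(1-p)·9 = p·6+(1-p)·3 ⇒ p(-4) = (1-p)(-6) ⇒ p = 3/5

p=3/5, q=1/3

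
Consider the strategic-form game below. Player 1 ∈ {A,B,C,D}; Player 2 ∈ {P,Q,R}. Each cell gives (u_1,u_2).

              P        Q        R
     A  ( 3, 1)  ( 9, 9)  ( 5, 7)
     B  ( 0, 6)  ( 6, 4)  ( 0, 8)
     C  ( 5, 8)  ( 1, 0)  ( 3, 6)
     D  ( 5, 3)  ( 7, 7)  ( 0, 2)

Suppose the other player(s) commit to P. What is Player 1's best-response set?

P1 best: {C,D}

u_1(A vs P) = 3
u_1(B vs P) = 0
u_1(C vs P) = 5
u_1(D vs P) = 5
max payoff 5 at {C,D}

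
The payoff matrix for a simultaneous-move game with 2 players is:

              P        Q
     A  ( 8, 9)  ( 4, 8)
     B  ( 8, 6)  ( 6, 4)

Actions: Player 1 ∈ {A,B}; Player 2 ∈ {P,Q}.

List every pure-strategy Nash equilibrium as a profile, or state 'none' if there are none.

(A,P): NE
(A,Q): not NE [P1→B gives 6>4; P2→P gives 9>8]
(B,P): NE
(B,Q): not NE [P2→P gives 6>4]

Nash profiles: (A,P), (B,P)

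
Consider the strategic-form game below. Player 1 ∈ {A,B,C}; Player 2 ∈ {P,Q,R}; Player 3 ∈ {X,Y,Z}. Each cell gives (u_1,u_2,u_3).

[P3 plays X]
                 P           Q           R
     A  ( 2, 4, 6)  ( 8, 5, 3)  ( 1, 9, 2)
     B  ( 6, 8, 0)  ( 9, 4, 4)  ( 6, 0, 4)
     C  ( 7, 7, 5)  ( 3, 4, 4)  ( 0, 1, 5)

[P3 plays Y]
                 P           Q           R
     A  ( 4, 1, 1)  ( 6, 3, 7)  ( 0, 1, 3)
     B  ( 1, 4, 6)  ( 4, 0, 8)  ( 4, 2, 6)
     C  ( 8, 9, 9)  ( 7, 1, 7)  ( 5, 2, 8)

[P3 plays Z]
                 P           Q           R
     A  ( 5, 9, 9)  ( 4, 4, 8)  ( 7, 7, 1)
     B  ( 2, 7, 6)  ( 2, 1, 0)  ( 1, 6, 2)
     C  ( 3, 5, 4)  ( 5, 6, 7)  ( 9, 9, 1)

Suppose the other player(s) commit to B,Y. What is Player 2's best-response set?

u_2(P vs B,Y) = 4
u_2(Q vs B,Y) = 0
u_2(R vs B,Y) = 2
max payoff 4 at {P}

BR_2 = {P}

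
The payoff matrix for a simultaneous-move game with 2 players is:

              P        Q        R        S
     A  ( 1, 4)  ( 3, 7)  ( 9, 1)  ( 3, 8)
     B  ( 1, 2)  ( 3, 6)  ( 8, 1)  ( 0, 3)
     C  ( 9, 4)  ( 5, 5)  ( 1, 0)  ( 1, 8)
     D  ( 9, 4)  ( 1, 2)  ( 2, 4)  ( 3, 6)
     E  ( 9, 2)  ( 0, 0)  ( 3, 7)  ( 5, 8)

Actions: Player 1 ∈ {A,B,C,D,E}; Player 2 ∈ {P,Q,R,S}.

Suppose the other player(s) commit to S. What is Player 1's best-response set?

u_1(A vs S) = 3
u_1(B vs S) = 0
u_1(C vs S) = 1
u_1(D vs S) = 3
u_1(E vs S) = 5
max payoff 5 at {E}

P1 best: {E}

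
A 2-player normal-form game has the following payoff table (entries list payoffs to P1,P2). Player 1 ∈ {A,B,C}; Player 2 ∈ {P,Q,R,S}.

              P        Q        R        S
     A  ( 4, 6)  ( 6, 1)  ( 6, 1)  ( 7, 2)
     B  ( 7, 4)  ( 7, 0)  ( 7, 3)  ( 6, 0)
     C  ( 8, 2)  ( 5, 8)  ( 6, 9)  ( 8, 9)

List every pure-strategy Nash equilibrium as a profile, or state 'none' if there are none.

Nash profiles: (C,S)

(A,P): not NE [P1→C gives 8>4]
(A,Q): not NE [P1→B gives 7>6; P2→P gives 6>1]
(A,R): not NE [P1→B gives 7>6; P2→P gives 6>1]
(A,S): not NE [P1→C gives 8>7; P2→P gives 6>2]
(B,P): not NE [P1→C gives 8>7]
(B,Q): not NE [P2→P gives 4>0]
(B,R): not NE [P2→P gives 4>3]
(B,S): not NE [P1→C gives 8>6; P2→P gives 4>0]
(C,P): not NE [P2→S gives 9>2]
(C,Q): not NE [P1→B gives 7>5; P2→S gives 9>8]
(C,R): not NE [P1→B gives 7>6]
(C,S): NE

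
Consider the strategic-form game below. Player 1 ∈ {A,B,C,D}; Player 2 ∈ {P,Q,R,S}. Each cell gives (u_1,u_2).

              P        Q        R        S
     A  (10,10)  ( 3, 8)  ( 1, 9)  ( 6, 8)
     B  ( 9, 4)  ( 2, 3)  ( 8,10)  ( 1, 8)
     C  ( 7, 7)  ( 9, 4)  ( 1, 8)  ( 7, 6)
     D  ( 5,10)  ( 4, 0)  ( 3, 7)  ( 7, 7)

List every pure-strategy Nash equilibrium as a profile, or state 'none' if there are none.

PSNE = {(A,P), (B,R)}

(A,P): NE
(A,Q): not NE [P1→C gives 9>3; P2→P gives 10>8]
(A,R): not NE [P1→B gives 8>1; P2→P gives 10>9]
(A,S): not NE [P1→D gives 7>6; P2→P gives 10>8]
(B,P): not NE [P1→A gives 10>9; P2→R gives 10>4]
(B,Q): not NE [P1→C gives 9>2; P2→R gives 10>3]
(B,R): NE
(B,S): not NE [P1→D gives 7>1; P2→R gives 10>8]
(C,P): not NE [P1→A gives 10>7; P2→R gives 8>7]
(C,Q): not NE [P2→R gives 8>4]
(C,R): not NE [P1→B gives 8>1]
(C,S): not NE [P2→R gives 8>6]
(D,P): not NE [P1→A gives 10>5]
(D,Q): not NE [P1→C gives 9>4; P2→P gives 10>0]
(D,R): not NE [P1→B gives 8>3; P2→P gives 10>7]
(D,S): not NE [P2→P gives 10>7]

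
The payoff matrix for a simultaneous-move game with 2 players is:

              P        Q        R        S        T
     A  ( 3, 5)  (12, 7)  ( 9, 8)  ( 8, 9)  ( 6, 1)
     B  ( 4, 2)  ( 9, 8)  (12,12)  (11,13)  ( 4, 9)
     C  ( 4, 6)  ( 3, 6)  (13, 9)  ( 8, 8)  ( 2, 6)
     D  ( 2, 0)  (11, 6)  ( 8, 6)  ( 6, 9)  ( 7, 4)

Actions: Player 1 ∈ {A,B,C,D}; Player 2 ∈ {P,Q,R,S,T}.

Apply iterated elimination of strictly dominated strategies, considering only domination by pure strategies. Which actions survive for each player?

Survivors P1:{B,C} P2:{R,S}

P2 drop P (R beats it: A:8>5 B:12>2 C:9>6 D:6>0)
P2 drop Q (S beats it: A:9>7 B:13>8 C:8>6 D:9>6)
P2 drop T (R beats it: A:8>1 B:12>9 C:9>6 D:6>4)
P1 drop A (B beats it: R:12>9 S:11>8)
P1 drop D (B beats it: R:12>8 S:11>6)
P1→{B,C} P2→{R,S}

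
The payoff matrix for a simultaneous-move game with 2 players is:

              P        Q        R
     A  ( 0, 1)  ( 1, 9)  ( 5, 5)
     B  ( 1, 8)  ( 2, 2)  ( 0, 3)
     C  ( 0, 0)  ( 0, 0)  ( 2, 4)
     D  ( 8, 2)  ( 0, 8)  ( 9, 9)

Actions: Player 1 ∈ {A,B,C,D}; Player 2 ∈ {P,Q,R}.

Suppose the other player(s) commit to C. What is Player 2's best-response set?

u_2(P vs C) = 0
u_2(Q vs C) = 0
u_2(R vs C) = 4
max payoff 4 at {R}

BR_2 = {R}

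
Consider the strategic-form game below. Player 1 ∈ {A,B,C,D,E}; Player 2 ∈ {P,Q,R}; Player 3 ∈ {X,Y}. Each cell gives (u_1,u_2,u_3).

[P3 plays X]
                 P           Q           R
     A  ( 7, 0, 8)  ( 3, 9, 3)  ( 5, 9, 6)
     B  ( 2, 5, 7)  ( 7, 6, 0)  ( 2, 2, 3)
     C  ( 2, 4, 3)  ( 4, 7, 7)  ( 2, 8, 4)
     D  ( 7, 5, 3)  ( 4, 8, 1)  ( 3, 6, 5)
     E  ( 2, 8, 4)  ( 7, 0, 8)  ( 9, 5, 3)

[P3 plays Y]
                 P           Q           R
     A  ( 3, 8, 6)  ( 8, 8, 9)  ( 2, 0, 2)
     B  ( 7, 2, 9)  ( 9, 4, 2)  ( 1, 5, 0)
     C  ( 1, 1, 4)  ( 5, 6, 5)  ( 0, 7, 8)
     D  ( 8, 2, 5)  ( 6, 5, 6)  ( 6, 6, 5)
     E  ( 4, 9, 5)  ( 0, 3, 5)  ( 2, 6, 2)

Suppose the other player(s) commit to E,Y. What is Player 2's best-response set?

u_2(P vs E,Y) = 9
u_2(Q vs E,Y) = 3
u_2(R vs E,Y) = 6
max payoff 9 at {P}

BR_2 = {P}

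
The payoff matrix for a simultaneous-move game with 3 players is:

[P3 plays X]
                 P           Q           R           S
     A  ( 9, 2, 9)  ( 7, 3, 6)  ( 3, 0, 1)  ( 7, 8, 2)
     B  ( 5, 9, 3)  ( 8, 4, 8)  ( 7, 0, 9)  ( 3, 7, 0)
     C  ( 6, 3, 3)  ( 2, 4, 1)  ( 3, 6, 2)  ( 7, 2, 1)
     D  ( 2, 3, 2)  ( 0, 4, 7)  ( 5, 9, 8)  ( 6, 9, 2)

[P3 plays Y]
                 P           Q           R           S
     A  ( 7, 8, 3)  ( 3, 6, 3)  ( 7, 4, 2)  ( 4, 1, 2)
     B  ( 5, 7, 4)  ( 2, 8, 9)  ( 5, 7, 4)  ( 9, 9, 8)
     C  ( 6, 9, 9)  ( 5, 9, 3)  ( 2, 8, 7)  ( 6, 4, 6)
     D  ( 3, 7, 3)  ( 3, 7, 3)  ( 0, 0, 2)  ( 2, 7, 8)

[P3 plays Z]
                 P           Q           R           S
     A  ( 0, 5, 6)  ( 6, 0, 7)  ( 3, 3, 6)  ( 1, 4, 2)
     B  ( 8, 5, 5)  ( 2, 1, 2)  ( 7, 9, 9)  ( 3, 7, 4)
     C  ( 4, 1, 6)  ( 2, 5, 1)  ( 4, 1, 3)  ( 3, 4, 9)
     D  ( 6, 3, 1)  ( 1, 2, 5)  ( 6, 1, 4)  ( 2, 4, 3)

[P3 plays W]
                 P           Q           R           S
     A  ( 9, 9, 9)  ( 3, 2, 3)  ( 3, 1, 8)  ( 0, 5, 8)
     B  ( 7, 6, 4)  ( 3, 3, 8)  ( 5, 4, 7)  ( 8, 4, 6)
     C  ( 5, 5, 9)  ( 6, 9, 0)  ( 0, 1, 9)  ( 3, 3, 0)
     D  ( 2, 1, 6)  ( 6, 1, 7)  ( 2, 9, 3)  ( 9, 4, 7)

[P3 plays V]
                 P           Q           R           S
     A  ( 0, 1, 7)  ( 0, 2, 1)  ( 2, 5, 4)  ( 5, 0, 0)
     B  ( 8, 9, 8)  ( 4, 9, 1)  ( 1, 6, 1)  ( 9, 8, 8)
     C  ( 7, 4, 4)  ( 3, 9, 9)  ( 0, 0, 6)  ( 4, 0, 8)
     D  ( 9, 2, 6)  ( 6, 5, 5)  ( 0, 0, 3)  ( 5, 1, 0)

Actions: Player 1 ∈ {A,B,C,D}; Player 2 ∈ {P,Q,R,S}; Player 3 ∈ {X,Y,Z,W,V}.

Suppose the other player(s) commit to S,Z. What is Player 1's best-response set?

u_1(A vs S,Z) = 1
u_1(B vs S,Z) = 3
u_1(C vs S,Z) = 3
u_1(D vs S,Z) = 2
max payoff 3 at {B,C}

BR_1 = {B,C}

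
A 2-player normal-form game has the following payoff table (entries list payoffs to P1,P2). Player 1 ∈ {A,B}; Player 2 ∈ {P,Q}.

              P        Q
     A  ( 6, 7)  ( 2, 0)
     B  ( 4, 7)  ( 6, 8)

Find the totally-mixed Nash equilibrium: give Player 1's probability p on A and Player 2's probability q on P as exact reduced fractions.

P1 indiff ⇒ q·6+(1-q)·2 = q·4+(1-q)·6 ⇒ q(2) = (1-q)(4) ⇒ q = 2/3
P2 indiff ⇒ p·7+(1-p)·7 = p·0+(1-p)·8 ⇒ p(7) = (1-p)(1) ⇒ p = 1/8

(p,q) = (1/8, 2/3)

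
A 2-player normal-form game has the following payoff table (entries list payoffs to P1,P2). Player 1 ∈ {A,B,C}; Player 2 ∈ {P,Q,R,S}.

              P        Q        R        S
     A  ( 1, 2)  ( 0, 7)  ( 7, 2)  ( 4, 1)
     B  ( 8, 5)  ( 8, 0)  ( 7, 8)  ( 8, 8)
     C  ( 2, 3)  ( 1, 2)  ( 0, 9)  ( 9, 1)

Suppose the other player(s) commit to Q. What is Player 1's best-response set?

argmax u_1 = {B}

u_1(A vs Q) = 0
u_1(B vs Q) = 8
u_1(C vs Q) = 1
max payoff 8 at {B}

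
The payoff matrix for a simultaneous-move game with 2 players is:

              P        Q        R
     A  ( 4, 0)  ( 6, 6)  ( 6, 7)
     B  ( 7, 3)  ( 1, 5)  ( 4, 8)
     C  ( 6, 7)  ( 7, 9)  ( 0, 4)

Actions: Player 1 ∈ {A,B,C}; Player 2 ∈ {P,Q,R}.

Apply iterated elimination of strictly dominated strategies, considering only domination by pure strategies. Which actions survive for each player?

P2 drop P (Q beats it: A:6>0 B:5>3 C:9>7)
P1 drop B (A beats it: Q:6>1 R:6>4)
P1→{A,C} P2→{Q,R}

Remaining: P1:{A,C} P2:{Q,R}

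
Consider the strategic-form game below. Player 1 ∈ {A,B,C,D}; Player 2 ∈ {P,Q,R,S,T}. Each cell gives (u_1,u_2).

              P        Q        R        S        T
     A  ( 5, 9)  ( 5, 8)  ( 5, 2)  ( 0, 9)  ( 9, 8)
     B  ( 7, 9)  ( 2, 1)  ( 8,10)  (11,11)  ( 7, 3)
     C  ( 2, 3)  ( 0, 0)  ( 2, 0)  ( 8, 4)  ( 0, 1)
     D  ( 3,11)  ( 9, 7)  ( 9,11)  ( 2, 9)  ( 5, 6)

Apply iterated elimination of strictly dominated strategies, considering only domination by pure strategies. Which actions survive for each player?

IESDS → P1:{B,D} P2:{P,R,S}

P1 drop C (B beats it: P:7>2 Q:2>0 R:8>2 S:11>8 T:7>0)
P2 drop Q (P beats it: A:9>8 B:9>1 D:11>7)
P2 drop T (P beats it: A:9>8 B:9>3 D:11>6)
P1 drop A (B beats it: P:7>5 R:8>5 S:11>0)
P1→{B,D} P2→{P,R,S}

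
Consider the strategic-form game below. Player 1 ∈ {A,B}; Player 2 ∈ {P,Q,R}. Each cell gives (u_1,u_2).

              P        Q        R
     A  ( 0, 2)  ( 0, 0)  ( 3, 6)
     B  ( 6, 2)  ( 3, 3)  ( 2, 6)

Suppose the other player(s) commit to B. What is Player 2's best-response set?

argmax u_2 = {R}

u_2(P vs B) = 2
u_2(Q vs B) = 3
u_2(R vs B) = 6
max payoff 6 at {R}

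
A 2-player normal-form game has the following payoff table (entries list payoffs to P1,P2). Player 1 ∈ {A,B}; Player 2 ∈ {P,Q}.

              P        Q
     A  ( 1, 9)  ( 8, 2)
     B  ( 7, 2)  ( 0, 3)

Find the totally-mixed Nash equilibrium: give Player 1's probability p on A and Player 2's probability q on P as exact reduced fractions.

P1 mixes 1/8 on A; P2 mixes 4/7 on P

P1 indiff ⇒ q·1+(1-q)·8 = q·7+(1-q)·0 ⇒ q(-6) = (1-q)(-8) ⇒ q = 4/7
P2 indiff ⇒ p·9+(1-p)·2 = p·2+(1-p)·3 ⇒ p(7) = (1-p)(1) ⇒ p = 1/8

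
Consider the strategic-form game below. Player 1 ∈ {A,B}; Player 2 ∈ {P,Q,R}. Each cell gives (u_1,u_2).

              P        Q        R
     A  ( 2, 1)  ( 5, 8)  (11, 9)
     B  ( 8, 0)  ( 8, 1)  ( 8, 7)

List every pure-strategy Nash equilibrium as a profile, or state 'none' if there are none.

Nash profiles: (A,R)

(A,P): not NE [P1→B gives 8>2; P2→R gives 9>1]
(A,Q): not NE [P1→B gives 8>5; P2→R gives 9>8]
(A,R): NE
(B,P): not NE [P2→R gives 7>0]
(B,Q): not NE [P2→R gives 7>1]
(B,R): not NE [P1→A gives 11>8]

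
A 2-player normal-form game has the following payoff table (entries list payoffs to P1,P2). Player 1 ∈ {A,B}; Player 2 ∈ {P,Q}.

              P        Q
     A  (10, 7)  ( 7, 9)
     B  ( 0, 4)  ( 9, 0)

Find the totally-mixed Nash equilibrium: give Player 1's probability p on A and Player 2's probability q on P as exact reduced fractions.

(p,q) = (2/3, 1/6)

P1 indiff ⇒ q·10+(1-q)·7 = q·0+(1-q)·9 ⇒ q(10) = (1-q)(2) ⇒ q = 1/6
P2 indiff ⇒ p·7+(1-p)·4 = p·9+(1-p)·0 ⇒ p(-2) = (1-p)(-4) ⇒ p = 2/3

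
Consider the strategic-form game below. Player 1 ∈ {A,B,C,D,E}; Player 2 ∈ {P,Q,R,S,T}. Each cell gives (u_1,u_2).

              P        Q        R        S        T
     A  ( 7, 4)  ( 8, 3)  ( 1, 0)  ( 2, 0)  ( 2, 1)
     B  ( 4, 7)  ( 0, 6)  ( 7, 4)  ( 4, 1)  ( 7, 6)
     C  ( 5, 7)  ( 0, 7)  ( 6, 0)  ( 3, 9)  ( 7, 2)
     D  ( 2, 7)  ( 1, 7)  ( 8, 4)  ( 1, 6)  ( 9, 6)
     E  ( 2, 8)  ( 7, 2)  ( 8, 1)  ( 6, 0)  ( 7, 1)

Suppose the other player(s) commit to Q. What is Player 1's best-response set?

u_1(A vs Q) = 8
u_1(B vs Q) = 0
u_1(C vs Q) = 0
u_1(D vs Q) = 1
u_1(E vs Q) = 7
max payoff 8 at {A}

P1 best: {A}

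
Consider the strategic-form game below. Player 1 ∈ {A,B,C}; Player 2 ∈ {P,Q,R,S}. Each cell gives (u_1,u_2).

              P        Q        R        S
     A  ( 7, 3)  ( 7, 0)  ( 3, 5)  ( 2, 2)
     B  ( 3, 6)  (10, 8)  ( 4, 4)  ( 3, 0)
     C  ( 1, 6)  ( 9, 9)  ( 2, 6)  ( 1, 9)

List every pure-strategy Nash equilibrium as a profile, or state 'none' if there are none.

(A,P): not NE [P2→R gives 5>3]
(A,Q): not NE [P1→B gives 10>7; P2→R gives 5>0]
(A,R): not NE [P1→B gives 4>3]
(A,S): not NE [P1→B gives 3>2; P2→R gives 5>2]
(B,P): not NE [P1→A gives 7>3; P2→Q gives 8>6]
(B,Q): NE
(B,R): not NE [P2→Q gives 8>4]
(B,S): not NE [P2→Q gives 8>0]
(C,P): not NE [P1→A gives 7>1; P2→S gives 9>6]
(C,Q): not NE [P1→B gives 10>9]
(C,R): not NE [P1→B gives 4>2; P2→S gives 9>6]
(C,S): not NE [P1→B gives 3>1]

PSNE = {(B,Q)}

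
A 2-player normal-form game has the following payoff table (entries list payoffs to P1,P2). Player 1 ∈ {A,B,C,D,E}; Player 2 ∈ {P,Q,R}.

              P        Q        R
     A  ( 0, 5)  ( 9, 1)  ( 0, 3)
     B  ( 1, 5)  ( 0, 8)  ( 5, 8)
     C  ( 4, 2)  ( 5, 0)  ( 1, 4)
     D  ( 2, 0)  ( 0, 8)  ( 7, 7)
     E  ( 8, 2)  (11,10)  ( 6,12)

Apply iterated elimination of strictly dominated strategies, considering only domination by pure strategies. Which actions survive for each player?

Remaining: P1:{D,E} P2:{Q,R}

P1 drop A (E beats it: P:8>0 Q:11>9 R:6>0)
P1 drop B (E beats it: P:8>1 Q:11>0 R:6>5)
P1 drop C (E beats it: P:8>4 Q:11>5 R:6>1)
P2 drop P (Q beats it: D:8>0 E:10>2)
P1→{D,E} P2→{Q,R}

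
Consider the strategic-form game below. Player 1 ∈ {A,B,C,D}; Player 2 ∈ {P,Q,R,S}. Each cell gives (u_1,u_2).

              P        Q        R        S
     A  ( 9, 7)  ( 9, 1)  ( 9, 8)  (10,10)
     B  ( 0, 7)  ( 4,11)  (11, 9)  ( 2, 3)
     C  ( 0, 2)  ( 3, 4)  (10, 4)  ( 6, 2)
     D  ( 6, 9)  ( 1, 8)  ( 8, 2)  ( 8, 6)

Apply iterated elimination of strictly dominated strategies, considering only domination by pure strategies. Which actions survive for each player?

P1 drop D (A beats it: P:9>6 Q:9>1 R:9>8 S:10>8)
P2 drop P (R beats it: A:8>7 B:9>7 C:4>2)
P1→{A,B,C} P2→{Q,R,S}

Remaining: P1:{A,B,C} P2:{Q,R,S}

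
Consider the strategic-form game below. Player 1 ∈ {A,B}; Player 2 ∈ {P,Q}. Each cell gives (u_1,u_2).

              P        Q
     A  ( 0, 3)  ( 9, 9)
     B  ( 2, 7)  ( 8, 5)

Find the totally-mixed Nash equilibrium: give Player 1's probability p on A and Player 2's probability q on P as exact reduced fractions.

P1 indiff ⇒ q·0+(1-q)·9 = q·2+(1-q)·8 ⇒ q(-2) = (1-q)(-1) ⇒ q = 1/3
P2 indiff ⇒ p·3+(1-p)·7 = p·9+(1-p)·5 ⇒ p(-6) = (1-p)(-2) ⇒ p = 1/4

P1 mixes 1/4 on A; P2 mixes 1/3 on P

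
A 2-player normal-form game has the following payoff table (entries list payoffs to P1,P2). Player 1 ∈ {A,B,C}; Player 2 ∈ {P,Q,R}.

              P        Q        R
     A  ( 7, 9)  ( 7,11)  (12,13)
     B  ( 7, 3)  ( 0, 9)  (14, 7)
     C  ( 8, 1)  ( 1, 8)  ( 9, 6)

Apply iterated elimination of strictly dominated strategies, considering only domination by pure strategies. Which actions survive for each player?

P2 drop P (Q beats it: A:11>9 B:9>3 C:8>1)
P1 drop C (A beats it: Q:7>1 R:12>9)
P1→{A,B} P2→{Q,R}

Survivors P1:{A,B} P2:{Q,R}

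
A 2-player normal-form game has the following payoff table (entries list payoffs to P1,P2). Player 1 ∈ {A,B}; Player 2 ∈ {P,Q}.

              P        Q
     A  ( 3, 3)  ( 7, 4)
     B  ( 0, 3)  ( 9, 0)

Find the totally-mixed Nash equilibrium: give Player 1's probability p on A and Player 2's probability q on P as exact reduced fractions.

(p,q) = (3/4, 2/5)

P1 indiff ⇒ q·3+(1-q)·7 = q·0+(1-q)·9 ⇒ q(3) = (1-q)(2) ⇒ q = 2/5
P2 indiff ⇒ p·3+(1-p)·3 = p·4+(1-p)·0 ⇒ p(-1) = (1-p)(-3) ⇒ p = 3/4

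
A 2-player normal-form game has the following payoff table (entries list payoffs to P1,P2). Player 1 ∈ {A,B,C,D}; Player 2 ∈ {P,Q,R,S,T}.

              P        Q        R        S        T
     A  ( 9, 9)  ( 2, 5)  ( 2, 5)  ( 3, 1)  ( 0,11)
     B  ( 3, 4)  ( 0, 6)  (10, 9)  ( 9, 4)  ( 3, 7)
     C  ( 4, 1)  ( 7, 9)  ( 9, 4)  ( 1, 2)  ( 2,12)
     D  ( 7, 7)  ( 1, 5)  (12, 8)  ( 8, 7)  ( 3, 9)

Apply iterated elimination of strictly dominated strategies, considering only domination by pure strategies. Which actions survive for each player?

P2 drop P (T beats it: A:11>9 B:7>4 C:12>1 D:9>7)
P2 drop Q (T beats it: A:11>5 B:7>6 C:12>9 D:9>5)
P1 drop A (B beats it: R:10>2 S:9>3 T:3>0)
P1 drop C (B beats it: R:10>9 S:9>1 T:3>2)
P2 drop S (R beats it: B:9>4 D:8>7)
P1→{B,D} P2→{R,T}

Survivors P1:{B,D} P2:{R,T}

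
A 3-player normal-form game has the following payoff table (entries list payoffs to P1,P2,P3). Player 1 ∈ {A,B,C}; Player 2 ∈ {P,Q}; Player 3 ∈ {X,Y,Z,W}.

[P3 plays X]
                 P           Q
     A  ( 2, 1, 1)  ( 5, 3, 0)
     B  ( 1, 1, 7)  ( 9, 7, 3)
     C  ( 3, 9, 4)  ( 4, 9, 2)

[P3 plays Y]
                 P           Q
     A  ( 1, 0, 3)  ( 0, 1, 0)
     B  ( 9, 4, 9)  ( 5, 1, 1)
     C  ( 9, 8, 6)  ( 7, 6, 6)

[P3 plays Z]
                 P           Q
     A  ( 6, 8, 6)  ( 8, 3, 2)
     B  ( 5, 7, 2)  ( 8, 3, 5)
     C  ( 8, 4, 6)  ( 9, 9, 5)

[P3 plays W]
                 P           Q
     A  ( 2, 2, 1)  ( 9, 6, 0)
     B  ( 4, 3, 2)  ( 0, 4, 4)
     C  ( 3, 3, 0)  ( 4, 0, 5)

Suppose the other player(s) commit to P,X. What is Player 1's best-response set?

u_1(A vs P,X) = 2
u_1(B vs P,X) = 1
u_1(C vs P,X) = 3
max payoff 3 at {C}

P1 best: {C}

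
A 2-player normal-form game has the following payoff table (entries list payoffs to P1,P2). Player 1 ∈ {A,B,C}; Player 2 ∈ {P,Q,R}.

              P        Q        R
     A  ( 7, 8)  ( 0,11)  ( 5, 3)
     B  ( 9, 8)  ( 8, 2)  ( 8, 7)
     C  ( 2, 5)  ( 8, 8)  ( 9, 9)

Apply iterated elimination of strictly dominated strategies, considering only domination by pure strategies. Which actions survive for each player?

IESDS → P1:{B,C} P2:{P,R}

P1 drop A (B beats it: P:9>7 Q:8>0 R:8>5)
P2 drop Q (R beats it: B:7>2 C:9>8)
P1→{B,C} P2→{P,R}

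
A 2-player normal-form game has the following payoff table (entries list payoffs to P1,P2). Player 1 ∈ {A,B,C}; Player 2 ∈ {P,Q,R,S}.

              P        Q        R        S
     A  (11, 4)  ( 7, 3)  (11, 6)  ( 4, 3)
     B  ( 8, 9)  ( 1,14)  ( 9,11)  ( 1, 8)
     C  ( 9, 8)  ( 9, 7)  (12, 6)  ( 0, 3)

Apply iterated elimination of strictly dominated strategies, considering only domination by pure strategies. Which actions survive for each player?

IESDS → P1:{A,C} P2:{P,R}

P1 drop B (A beats it: P:11>8 Q:7>1 R:11>9 S:4>1)
P2 drop Q (P beats it: A:4>3 C:8>7)
P2 drop S (P beats it: A:4>3 C:8>3)
P1→{A,C} P2→{P,R}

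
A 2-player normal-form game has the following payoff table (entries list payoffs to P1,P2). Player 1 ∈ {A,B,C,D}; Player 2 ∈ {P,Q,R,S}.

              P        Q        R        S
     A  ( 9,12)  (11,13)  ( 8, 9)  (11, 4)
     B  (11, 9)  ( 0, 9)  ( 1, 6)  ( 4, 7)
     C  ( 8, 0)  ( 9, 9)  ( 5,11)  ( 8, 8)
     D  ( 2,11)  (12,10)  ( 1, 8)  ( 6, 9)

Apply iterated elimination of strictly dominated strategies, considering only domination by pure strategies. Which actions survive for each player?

P1 drop C (A beats it: P:9>8 Q:11>9 R:8>5 S:11>8)
P2 drop R (P beats it: A:12>9 B:9>6 D:11>8)
P2 drop S (P beats it: A:12>4 B:9>7 D:11>9)
P1→{A,B,D} P2→{P,Q}

IESDS → P1:{A,B,D} P2:{P,Q}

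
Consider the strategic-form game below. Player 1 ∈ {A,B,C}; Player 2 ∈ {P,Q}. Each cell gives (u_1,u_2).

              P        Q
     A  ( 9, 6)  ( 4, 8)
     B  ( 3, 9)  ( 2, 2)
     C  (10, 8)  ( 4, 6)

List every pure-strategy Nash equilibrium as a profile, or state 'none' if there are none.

Nash profiles: (A,Q), (C,P)

(A,P): not NE [P1→C gives 10>9; P2→Q gives 8>6]
(A,Q): NE
(B,P): not NE [P1→C gives 10>3]
(B,Q): not NE [P1→C gives 4>2; P2→P gives 9>2]
(C,P): NE
(C,Q): not NE [P2→P gives 8>6]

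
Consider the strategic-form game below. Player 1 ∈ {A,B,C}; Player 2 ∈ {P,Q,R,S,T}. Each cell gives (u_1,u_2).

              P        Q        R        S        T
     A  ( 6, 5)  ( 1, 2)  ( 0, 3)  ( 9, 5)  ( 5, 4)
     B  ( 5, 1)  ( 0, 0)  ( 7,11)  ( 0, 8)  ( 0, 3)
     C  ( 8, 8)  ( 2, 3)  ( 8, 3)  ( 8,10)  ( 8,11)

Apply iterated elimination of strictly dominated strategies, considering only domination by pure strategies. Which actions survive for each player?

P1 drop B (C beats it: P:8>5 Q:2>0 R:8>7 S:8>0 T:8>0)
P2 drop Q (P beats it: A:5>2 C:8>3)
P2 drop R (P beats it: A:5>3 C:8>3)
P1→{A,C} P2→{P,S,T}

Remaining: P1:{A,C} P2:{P,S,T}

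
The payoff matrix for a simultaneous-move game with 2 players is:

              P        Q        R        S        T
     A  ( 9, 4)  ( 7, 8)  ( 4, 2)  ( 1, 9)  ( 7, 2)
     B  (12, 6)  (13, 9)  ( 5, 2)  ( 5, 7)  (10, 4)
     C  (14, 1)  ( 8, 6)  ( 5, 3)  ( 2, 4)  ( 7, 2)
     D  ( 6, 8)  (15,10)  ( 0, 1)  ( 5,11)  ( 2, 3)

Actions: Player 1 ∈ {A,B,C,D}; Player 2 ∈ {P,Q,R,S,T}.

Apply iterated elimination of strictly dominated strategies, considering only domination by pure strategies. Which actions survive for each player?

IESDS → P1:{B,D} P2:{Q,S}

P1 drop A (B beats it: P:12>9 Q:13>7 R:5>4 S:5>1 T:10>7)
P2 drop P (Q beats it: B:9>6 C:6>1 D:10>8)
P2 drop R (Q beats it: B:9>2 C:6>3 D:10>1)
P1 drop C (B beats it: Q:13>8 S:5>2 T:10>7)
P2 drop T (Q beats it: B:9>4 D:10>3)
P1→{B,D} P2→{Q,S}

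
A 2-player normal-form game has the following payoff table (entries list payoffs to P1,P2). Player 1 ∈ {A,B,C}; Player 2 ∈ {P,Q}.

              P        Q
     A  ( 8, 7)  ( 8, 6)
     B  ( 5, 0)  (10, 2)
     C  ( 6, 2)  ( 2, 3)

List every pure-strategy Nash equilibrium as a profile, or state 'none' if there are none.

PSNE = {(A,P), (B,Q)}

(A,P): NE
(A,Q): not NE [P1→B gives 10>8; P2→P gives 7>6]
(B,P): not NE [P1→A gives 8>5; P2→Q gives 2>0]
(B,Q): NE
(C,P): not NE [P1→A gives 8>6; P2→Q gives 3>2]
(C,Q): not NE [P1→B gives 10>2]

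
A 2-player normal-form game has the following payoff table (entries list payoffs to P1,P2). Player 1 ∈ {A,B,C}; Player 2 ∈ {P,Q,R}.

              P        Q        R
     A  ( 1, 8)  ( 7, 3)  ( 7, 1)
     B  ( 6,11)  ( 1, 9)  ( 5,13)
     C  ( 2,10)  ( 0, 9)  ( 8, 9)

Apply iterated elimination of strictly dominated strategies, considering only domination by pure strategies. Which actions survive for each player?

P2 drop Q (P beats it: A:8>3 B:11>9 C:10>9)
P1 drop A (C beats it: P:2>1 R:8>7)
P1→{B,C} P2→{P,R}

IESDS → P1:{B,C} P2:{P,R}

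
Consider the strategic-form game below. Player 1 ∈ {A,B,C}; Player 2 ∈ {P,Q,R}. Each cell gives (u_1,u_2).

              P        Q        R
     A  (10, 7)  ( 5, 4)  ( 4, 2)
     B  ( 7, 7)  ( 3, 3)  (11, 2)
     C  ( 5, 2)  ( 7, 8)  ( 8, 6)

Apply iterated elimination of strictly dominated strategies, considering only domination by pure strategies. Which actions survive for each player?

P2 drop R (Q beats it: A:4>2 B:3>2 C:8>6)
P1 drop B (A beats it: P:10>7 Q:5>3)
P1→{A,C} P2→{P,Q}

Survivors P1:{A,C} P2:{P,Q}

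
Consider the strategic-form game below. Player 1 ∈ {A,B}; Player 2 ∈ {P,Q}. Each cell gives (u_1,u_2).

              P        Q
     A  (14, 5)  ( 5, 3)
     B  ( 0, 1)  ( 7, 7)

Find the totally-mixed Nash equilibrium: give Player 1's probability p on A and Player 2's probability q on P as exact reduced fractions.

P1 mixes 3/4 on A; P2 mixes 1/8 on P

P1 indiff ⇒ q·14+(1-q)·5 = q·0+(1-q)·7 ⇒ q(14) = (1-q)(2) ⇒ q = 1/8
P2 indiff ⇒ p·5+(1-p)·1 = p·3+(1-p)·7 ⇒ p(2) = (1-p)(6) ⇒ p = 3/4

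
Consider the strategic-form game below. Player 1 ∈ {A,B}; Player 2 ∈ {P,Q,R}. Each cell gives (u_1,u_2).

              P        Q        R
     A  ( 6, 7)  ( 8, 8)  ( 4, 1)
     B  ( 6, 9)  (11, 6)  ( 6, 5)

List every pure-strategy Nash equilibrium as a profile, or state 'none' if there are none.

PSNE = {(B,P)}

(A,P): not NE [P2→Q gives 8>7]
(A,Q): not NE [P1→B gives 11>8]
(A,R): not NE [P1→B gives 6>4; P2→Q gives 8>1]
(B,P): NE
(B,Q): not NE [P2→P gives 9>6]
(B,R): not NE [P2→P gives 9>5]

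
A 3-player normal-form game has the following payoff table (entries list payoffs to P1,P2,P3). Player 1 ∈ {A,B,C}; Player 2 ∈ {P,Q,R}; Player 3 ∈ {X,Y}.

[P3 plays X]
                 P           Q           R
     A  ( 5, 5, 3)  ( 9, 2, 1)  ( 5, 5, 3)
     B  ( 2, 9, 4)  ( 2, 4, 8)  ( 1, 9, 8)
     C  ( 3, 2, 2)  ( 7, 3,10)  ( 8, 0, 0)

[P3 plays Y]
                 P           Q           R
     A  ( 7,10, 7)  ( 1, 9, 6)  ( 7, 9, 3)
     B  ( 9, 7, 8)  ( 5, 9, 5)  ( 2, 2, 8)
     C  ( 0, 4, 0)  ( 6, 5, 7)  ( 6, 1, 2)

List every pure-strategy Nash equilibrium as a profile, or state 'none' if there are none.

(A,P,X): not NE [P3→Y gives 7>3]
(A,P,Y): not NE [P1→B gives 9>7]
(A,Q,X): not NE [P2→R gives 5>2; P3→Y gives 6>1]
(A,Q,Y): not NE [P1→C gives 6>1; P2→P gives 10>9]
(A,R,X): not NE [P1→C gives 8>5]
(A,R,Y): not NE [P2→P gives 10>9]
(B,P,X): not NE [P1→A gives 5>2; P3→Y gives 8>4]
(B,P,Y): not NE [P2→Q gives 9>7]
(B,Q,X): not NE [P1→A gives 9>2; P2→R gives 9>4]
(B,Q,Y): not NE [P1→C gives 6>5; P3→X gives 8>5]
(B,R,X): not NE [P1→C gives 8>1]
(B,R,Y): not NE [P1→A gives 7>2; P2→Q gives 9>2]
(C,P,X): not NE [P1→A gives 5>3; P2→Q gives 3>2]
(C,P,Y): not NE [P1→B gives 9>0; P2→Q gives 5>4; P3→X gives 2>0]
(C,Q,X): not NE [P1→A gives 9>7]
(C,Q,Y): not NE [P3→X gives 10>7]
(C,R,X): not NE [P2→Q gives 3>0; P3→Y gives 2>0]
(C,R,Y): not NE [P1→A gives 7>6; P2→Q gives 5>1]

Equilibria: none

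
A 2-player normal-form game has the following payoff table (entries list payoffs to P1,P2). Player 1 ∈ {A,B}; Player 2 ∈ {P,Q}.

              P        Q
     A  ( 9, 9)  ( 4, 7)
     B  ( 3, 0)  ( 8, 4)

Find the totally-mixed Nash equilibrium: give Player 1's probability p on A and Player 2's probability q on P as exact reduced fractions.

P1 indiff ⇒ q·9+(1-q)·4 = q·3+(1-q)·8 ⇒ q(6) = (1-q)(4) ⇒ q = 2/5
P2 indiff ⇒ p·9+(1-p)·0 = p·7+(1-p)·4 ⇒ p(2) = (1-p)(4) ⇒ p = 2/3

p=2/3, q=2/5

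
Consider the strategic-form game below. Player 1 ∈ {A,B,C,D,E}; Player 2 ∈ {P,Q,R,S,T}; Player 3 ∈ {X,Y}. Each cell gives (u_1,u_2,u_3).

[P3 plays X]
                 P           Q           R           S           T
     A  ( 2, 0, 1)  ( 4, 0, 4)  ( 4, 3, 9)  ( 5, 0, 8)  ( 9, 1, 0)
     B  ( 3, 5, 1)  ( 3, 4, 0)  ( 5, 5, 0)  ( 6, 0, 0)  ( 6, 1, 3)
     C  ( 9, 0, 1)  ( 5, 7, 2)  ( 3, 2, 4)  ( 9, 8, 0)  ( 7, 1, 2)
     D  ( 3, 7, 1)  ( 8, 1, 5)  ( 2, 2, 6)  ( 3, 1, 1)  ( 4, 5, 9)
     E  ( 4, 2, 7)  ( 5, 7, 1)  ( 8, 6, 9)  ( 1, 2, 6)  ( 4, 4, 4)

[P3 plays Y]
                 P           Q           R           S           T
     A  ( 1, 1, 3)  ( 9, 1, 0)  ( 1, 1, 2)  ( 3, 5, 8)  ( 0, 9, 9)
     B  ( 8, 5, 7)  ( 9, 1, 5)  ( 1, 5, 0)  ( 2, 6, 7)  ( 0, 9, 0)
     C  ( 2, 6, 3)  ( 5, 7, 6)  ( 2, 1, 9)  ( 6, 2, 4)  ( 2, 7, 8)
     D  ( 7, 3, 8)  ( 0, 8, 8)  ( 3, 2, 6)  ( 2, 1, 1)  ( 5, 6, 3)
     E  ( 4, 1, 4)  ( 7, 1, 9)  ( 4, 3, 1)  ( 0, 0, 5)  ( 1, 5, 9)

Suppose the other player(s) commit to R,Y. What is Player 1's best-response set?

u_1(A vs R,Y) = 1
u_1(B vs R,Y) = 1
u_1(C vs R,Y) = 2
u_1(D vs R,Y) = 3
u_1(E vs R,Y) = 4
max payoff 4 at {E}

P1 best: {E}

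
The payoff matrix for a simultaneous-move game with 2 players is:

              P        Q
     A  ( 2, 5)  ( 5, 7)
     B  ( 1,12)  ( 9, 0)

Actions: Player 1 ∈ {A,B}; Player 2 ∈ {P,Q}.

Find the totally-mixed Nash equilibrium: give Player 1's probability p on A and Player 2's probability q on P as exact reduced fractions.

P1 indiff ⇒ q·2+(1-q)·5 = q·1+(1-q)·9 ⇒ q(1) = (1-q)(4) ⇒ q = 4/5
P2 indiff ⇒ p·5+(1-p)·12 = p·7+(1-p)·0 ⇒ p(-2) = (1-p)(-12) ⇒ p = 6/7

(p,q) = (6/7, 4/5)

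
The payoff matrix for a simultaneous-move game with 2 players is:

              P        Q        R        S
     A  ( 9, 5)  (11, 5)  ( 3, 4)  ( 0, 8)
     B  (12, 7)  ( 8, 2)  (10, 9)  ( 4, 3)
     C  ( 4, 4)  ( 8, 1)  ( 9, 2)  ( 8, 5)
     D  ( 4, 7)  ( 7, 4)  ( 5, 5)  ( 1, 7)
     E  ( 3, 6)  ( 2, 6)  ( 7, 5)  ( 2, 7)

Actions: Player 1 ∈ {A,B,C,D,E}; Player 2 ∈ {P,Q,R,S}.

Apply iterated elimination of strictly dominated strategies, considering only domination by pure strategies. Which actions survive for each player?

P1 drop D (B beats it: P:12>4 Q:8>7 R:10>5 S:4>1)
P1 drop E (B beats it: P:12>3 Q:8>2 R:10>7 S:4>2)
P2 drop Q (S beats it: A:8>5 B:3>2 C:5>1)
P1 drop A (B beats it: P:12>9 R:10>3 S:4>0)
P1→{B,C} P2→{P,R,S}

Remaining: P1:{B,C} P2:{P,R,S}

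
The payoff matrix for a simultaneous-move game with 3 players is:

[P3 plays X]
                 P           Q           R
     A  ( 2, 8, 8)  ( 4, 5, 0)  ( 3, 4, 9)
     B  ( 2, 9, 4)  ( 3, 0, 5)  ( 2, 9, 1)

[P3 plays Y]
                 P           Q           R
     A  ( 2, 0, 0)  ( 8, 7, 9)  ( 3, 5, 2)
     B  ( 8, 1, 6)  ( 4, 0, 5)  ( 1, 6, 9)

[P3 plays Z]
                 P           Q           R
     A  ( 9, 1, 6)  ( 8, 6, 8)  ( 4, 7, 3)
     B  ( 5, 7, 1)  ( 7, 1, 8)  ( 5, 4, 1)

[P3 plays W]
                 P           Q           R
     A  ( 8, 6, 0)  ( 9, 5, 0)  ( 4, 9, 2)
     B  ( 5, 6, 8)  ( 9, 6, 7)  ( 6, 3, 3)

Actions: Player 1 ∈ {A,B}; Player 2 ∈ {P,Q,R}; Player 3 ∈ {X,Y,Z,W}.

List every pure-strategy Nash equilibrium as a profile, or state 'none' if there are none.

PSNE = {(A,P,X), (A,Q,Y)}

(A,P,X): NE
(A,P,Y): not NE [P1→B gives 8>2; P2→Q gives 7>0; P3→X gives 8>0]
(A,P,Z): not NE [P2→R gives 7>1; P3→X gives 8>6]
(A,P,W): not NE [P2→R gives 9>6; P3→X gives 8>0]
(A,Q,X): not NE [P2→P gives 8>5; P3→Y gives 9>0]
(A,Q,Y): NE
(A,Q,Z): not NE [P2→R gives 7>6; P3→Y gives 9>8]
(A,Q,W): not NE [P2→R gives 9>5; P3→Y gives 9>0]
(A,R,X): not NE [P2→P gives 8>4]
(A,R,Y): not NE [P2→Q gives 7>5; P3→X gives 9>2]
(A,R,Z): not NE [P1→B gives 5>4; P3→X gives 9>3]
(A,R,W): not NE [P1→B gives 6>4; P3→X gives 9>2]
(B,P,X): not NE [P3→W gives 8>4]
(B,P,Y): not NE [P2→R gives 6>1; P3→W gives 8>6]
(B,P,Z): not NE [P1→A gives 9>5; P3→W gives 8>1]
(B,P,W): not NE [P1→A gives 8>5]
(B,Q,X): not NE [P1→A gives 4>3; P2→R gives 9>0; P3→Z gives 8>5]
(B,Q,Y): not NE [P1→A gives 8>4; P2→R gives 6>0; P3→Z gives 8>5]
(B,Q,Z): not NE [P1→A gives 8>7; P2→P gives 7>1]
(B,Q,W): not NE [P3→Z gives 8>7]
(B,R,X): not NE [P1→A gives 3>2; P3→Y gives 9>1]
(B,R,Y): not NE [P1→A gives 3>1]
(B,R,Z): not NE [P2→P gives 7>4; P3→Y gives 9>1]
(B,R,W): not NE [P2→Q gives 6>3; P3→Y gives 9>3]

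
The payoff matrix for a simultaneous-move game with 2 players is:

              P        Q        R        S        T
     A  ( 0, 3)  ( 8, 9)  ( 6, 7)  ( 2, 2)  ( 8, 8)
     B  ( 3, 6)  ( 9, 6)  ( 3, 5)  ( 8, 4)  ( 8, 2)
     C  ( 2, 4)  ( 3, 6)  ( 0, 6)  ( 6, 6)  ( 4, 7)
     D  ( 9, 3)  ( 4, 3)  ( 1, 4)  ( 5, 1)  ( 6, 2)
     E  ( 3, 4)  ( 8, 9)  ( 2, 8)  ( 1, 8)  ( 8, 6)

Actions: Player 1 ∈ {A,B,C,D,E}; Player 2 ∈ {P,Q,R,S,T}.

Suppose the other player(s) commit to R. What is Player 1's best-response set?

u_1(A vs R) = 6
u_1(B vs R) = 3
u_1(C vs R) = 0
u_1(D vs R) = 1
u_1(E vs R) = 2
max payoff 6 at {A}

BR_1 = {A}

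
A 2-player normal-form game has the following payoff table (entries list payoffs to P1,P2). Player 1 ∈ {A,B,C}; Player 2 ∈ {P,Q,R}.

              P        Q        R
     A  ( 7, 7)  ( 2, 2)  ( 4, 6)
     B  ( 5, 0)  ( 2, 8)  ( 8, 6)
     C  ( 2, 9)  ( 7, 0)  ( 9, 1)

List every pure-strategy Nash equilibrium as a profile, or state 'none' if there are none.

Nash profiles: (A,P)

(A,P): NE
(A,Q): not NE [P1→C gives 7>2; P2→P gives 7>2]
(A,R): not NE [P1→C gives 9>4; P2→P gives 7>6]
(B,P): not NE [P1→A gives 7>5; P2→Q gives 8>0]
(B,Q): not NE [P1→C gives 7>2]
(B,R): not NE [P1→C gives 9>8; P2→Q gives 8>6]
(C,P): not NE [P1→A gives 7>2]
(C,Q): not NE [P2→P gives 9>0]
(C,R): not NE [P2→P gives 9>1]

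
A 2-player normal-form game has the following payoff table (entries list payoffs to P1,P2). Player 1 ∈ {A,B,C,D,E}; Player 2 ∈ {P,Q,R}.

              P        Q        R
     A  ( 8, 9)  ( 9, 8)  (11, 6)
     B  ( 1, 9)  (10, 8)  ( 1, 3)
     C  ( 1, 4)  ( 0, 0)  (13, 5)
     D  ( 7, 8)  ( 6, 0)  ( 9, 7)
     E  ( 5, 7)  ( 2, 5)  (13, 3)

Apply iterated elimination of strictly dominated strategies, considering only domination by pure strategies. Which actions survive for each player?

P1 drop D (A beats it: P:8>7 Q:9>6 R:11>9)
P2 drop Q (P beats it: A:9>8 B:9>8 C:4>0 E:7>5)
P1 drop B (A beats it: P:8>1 R:11>1)
P1→{A,C,E} P2→{P,R}

Remaining: P1:{A,C,E} P2:{P,R}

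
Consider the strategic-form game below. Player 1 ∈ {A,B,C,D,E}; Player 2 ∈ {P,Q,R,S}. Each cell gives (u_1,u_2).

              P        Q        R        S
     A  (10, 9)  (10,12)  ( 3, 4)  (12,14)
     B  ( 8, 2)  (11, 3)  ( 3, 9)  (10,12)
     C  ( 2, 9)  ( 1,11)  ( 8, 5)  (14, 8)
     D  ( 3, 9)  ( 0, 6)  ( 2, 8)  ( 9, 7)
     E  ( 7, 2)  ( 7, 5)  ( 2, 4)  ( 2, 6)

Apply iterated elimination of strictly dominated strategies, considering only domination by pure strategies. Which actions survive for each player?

P1 drop D (A beats it: P:10>3 Q:10>0 R:3>2 S:12>9)
P1 drop E (A beats it: P:10>7 Q:10>7 R:3>2 S:12>2)
P2 drop P (Q beats it: A:12>9 B:3>2 C:11>9)
P2 drop R (S beats it: A:14>4 B:12>9 C:8>5)
P1→{A,B,C} P2→{Q,S}

Remaining: P1:{A,B,C} P2:{Q,S}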